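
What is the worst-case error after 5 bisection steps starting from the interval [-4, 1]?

Bisection error bound: |error| ≤ (b-a)/2^n
|error| ≤ (1 - (-4))/2^5 = 5/2^5
|error| ≤ 0.1562500000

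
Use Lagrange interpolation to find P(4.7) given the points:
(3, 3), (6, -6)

Lagrange interpolation formula:
P(x) = Σ yᵢ × Lᵢ(x)
where Lᵢ(x) = Π_{j≠i} (x - xⱼ)/(xᵢ - xⱼ)

L_0(4.7) = (4.7 - 6)/(3 - 6) = 0.433333
L_1(4.7) = (4.7 - 3)/(6 - 3) = 0.566667

P(4.7) = 3×L_0(4.7) + (-6)×L_1(4.7)
P(4.7) = -2.100000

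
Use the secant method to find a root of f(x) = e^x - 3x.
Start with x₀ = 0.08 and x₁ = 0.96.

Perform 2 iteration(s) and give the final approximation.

f(x) = e^x - 3x
x₀ = 0.08, x₁ = 0.96

Secant formula: x_{n+1} = x_n - f(x_n)(x_n - x_{n-1})/(f(x_n) - f(x_{n-1}))

Iteration 1:
  f(0.080000) = 0.843287
  f(0.960000) = -0.268304
  x_2 = 0.960000 - (-0.268304)×(0.960000 - 0.080000)/(-0.268304 - 0.843287)
       = 0.747595
Iteration 2:
  f(0.960000) = -0.268304
  f(0.747595) = -0.130870
  x_3 = 0.747595 - (-0.130870)×(0.747595 - 0.960000)/(-0.130870 - (-0.268304))
       = 0.545333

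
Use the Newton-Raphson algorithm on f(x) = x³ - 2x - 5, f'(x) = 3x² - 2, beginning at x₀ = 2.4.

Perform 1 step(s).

f(x) = x³ - 2x - 5
f'(x) = 3x² - 2
x₀ = 2.4

Newton-Raphson formula: x_{n+1} = x_n - f(x_n)/f'(x_n)

Iteration 1:
  f(2.400000) = 4.024000
  f'(2.400000) = 15.280000
  x_1 = 2.400000 - 4.024000/15.280000 = 2.136649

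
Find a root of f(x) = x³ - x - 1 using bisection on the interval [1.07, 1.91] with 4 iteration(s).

f(x) = x³ - x - 1
Initial interval: [1.07, 1.91]

Iteration 1:
  c_1 = (1.070000 + 1.910000)/2 = 1.490000
  f(c_1) = f(1.490000) = 0.817949
  f(a) × f(c) < 0, new interval: [1.070000, 1.490000]
Iteration 2:
  c_2 = (1.070000 + 1.490000)/2 = 1.280000
  f(c_2) = f(1.280000) = -0.182848
  f(a) × f(c) ≥ 0, new interval: [1.280000, 1.490000]
Iteration 3:
  c_3 = (1.280000 + 1.490000)/2 = 1.385000
  f(c_3) = f(1.385000) = 0.271742
  f(a) × f(c) < 0, new interval: [1.280000, 1.385000]
Iteration 4:
  c_4 = (1.280000 + 1.385000)/2 = 1.332500
  f(c_4) = f(1.332500) = 0.033429
  f(a) × f(c) < 0, new interval: [1.280000, 1.332500]

After 4 iteration(s), the approximation is c_4 = 1.332500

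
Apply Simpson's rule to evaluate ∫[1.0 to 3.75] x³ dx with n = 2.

f(x) = x³
a = 1.0, b = 3.75, n = 2
h = (b - a)/n = 1.375000

Simpson's rule: (h/3)[f(x₀) + 4f(x₁) + 2f(x₂) + ... + f(xₙ)]

x_0 = 1.0000, f(x_0) = 1.000000, coefficient = 1
x_1 = 2.3750, f(x_1) = 13.396484, coefficient = 4
x_2 = 3.7500, f(x_2) = 52.734375, coefficient = 1

I ≈ (1.375000/3) × 107.320312 = 49.188477
Exact value: 49.188477
Error: 0.000000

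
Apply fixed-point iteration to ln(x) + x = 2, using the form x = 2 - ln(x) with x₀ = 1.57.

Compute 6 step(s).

Equation: ln(x) + x = 2
Fixed-point form: x = 2 - ln(x)
x₀ = 1.57

x_1 = g(1.570000) = 1.548924
x_2 = g(1.548924) = 1.562439
x_3 = g(1.562439) = 1.553752
x_4 = g(1.553752) = 1.559327
x_5 = g(1.559327) = 1.555745
x_6 = g(1.555745) = 1.558045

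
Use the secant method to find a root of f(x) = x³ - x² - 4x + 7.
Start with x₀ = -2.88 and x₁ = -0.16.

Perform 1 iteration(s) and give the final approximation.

f(x) = x³ - x² - 4x + 7
x₀ = -2.88, x₁ = -0.16

Secant formula: x_{n+1} = x_n - f(x_n)(x_n - x_{n-1})/(f(x_n) - f(x_{n-1}))

Iteration 1:
  f(-2.880000) = -13.662272
  f(-0.160000) = 7.610304
  x_2 = -0.160000 - 7.610304×(-0.160000 - (-2.880000))/(7.610304 - (-13.662272))
       = -1.133085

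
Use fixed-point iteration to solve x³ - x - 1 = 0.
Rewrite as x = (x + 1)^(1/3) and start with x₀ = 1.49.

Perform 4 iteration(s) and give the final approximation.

Equation: x³ - x - 1 = 0
Fixed-point form: x = (x + 1)^(1/3)
x₀ = 1.49

x_1 = g(1.490000) = 1.355397
x_2 = g(1.355397) = 1.330520
x_3 = g(1.330520) = 1.325819
x_4 = g(1.325819) = 1.324927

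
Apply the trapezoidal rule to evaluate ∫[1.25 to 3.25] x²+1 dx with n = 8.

f(x) = x²+1
a = 1.25, b = 3.25, n = 8
h = (b - a)/n = 0.250000

Trapezoidal rule: (h/2)[f(x₀) + 2f(x₁) + 2f(x₂) + ... + f(xₙ)]

x_0 = 1.2500, f(x_0) = 2.562500, coefficient = 1
x_1 = 1.5000, f(x_1) = 3.250000, coefficient = 2
x_2 = 1.7500, f(x_2) = 4.062500, coefficient = 2
x_3 = 2.0000, f(x_3) = 5.000000, coefficient = 2
x_4 = 2.2500, f(x_4) = 6.062500, coefficient = 2
x_5 = 2.5000, f(x_5) = 7.250000, coefficient = 2
x_6 = 2.7500, f(x_6) = 8.562500, coefficient = 2
x_7 = 3.0000, f(x_7) = 10.000000, coefficient = 2
x_8 = 3.2500, f(x_8) = 11.562500, coefficient = 1

I ≈ (0.250000/2) × 102.500000 = 12.812500
Exact value: 12.791667
Error: 0.020833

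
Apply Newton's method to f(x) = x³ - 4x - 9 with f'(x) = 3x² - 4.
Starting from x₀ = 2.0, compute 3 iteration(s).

f(x) = x³ - 4x - 9
f'(x) = 3x² - 4
x₀ = 2.0

Newton-Raphson formula: x_{n+1} = x_n - f(x_n)/f'(x_n)

Iteration 1:
  f(2.000000) = -9.000000
  f'(2.000000) = 8.000000
  x_1 = 2.000000 - (-9.000000)/8.000000 = 3.125000
Iteration 2:
  f(3.125000) = 9.017578
  f'(3.125000) = 25.296875
  x_2 = 3.125000 - 9.017578/25.296875 = 2.768530
Iteration 3:
  f(2.768530) = 1.145993
  f'(2.768530) = 18.994274
  x_3 = 2.768530 - 1.145993/18.994274 = 2.708196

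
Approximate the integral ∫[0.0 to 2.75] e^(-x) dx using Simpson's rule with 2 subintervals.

f(x) = e^(-x)
a = 0.0, b = 2.75, n = 2
h = (b - a)/n = 1.375000

Simpson's rule: (h/3)[f(x₀) + 4f(x₁) + 2f(x₂) + ... + f(xₙ)]

x_0 = 0.0000, f(x_0) = 1.000000, coefficient = 1
x_1 = 1.3750, f(x_1) = 0.252840, coefficient = 4
x_2 = 2.7500, f(x_2) = 0.063928, coefficient = 1

I ≈ (1.375000/3) × 2.075286 = 0.951173
Exact value: 0.936072
Error: 0.015101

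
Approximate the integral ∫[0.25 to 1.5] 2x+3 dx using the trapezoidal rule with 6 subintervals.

f(x) = 2x+3
a = 0.25, b = 1.5, n = 6
h = (b - a)/n = 0.208333

Trapezoidal rule: (h/2)[f(x₀) + 2f(x₁) + 2f(x₂) + ... + f(xₙ)]

x_0 = 0.2500, f(x_0) = 3.500000, coefficient = 1
x_1 = 0.4583, f(x_1) = 3.916667, coefficient = 2
x_2 = 0.6667, f(x_2) = 4.333333, coefficient = 2
x_3 = 0.8750, f(x_3) = 4.750000, coefficient = 2
x_4 = 1.0833, f(x_4) = 5.166667, coefficient = 2
x_5 = 1.2917, f(x_5) = 5.583333, coefficient = 2
x_6 = 1.5000, f(x_6) = 6.000000, coefficient = 1

I ≈ (0.208333/2) × 57.000000 = 5.937500
Exact value: 5.937500
Error: 0.000000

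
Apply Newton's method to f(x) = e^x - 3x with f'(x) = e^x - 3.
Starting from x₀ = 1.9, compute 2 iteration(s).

f(x) = e^x - 3x
f'(x) = e^x - 3
x₀ = 1.9

Newton-Raphson formula: x_{n+1} = x_n - f(x_n)/f'(x_n)

Iteration 1:
  f(1.900000) = 0.985894
  f'(1.900000) = 3.685894
  x_1 = 1.900000 - 0.985894/3.685894 = 1.632522
Iteration 2:
  f(1.632522) = 0.219198
  f'(1.632522) = 2.116765
  x_2 = 1.632522 - 0.219198/2.116765 = 1.528969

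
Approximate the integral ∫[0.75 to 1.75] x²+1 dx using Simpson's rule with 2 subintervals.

f(x) = x²+1
a = 0.75, b = 1.75, n = 2
h = (b - a)/n = 0.500000

Simpson's rule: (h/3)[f(x₀) + 4f(x₁) + 2f(x₂) + ... + f(xₙ)]

x_0 = 0.7500, f(x_0) = 1.562500, coefficient = 1
x_1 = 1.2500, f(x_1) = 2.562500, coefficient = 4
x_2 = 1.7500, f(x_2) = 4.062500, coefficient = 1

I ≈ (0.500000/3) × 15.875000 = 2.645833
Exact value: 2.645833
Error: 0.000000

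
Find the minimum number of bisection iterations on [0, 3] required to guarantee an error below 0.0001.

We need (b-a)/2^n ≤ 0.0001
(3 - 0)/2^n ≤ 0.0001
3/2^n ≤ 0.0001
2^n ≥ 30000
n ≥ log₂(30000) = 14.87
n ≥ 15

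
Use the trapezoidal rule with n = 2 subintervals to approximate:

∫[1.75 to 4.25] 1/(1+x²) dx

f(x) = 1/(1+x²)
a = 1.75, b = 4.25, n = 2
h = (b - a)/n = 1.250000

Trapezoidal rule: (h/2)[f(x₀) + 2f(x₁) + 2f(x₂) + ... + f(xₙ)]

x_0 = 1.7500, f(x_0) = 0.246154, coefficient = 1
x_1 = 3.0000, f(x_1) = 0.100000, coefficient = 2
x_2 = 4.2500, f(x_2) = 0.052459, coefficient = 1

I ≈ (1.250000/2) × 0.498613 = 0.311633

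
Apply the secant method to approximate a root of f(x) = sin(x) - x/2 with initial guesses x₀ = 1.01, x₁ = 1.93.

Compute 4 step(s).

f(x) = sin(x) - x/2
x₀ = 1.01, x₁ = 1.93

Secant formula: x_{n+1} = x_n - f(x_n)(x_n - x_{n-1})/(f(x_n) - f(x_{n-1}))

Iteration 1:
  f(1.010000) = 0.341832
  f(1.930000) = -0.028823
  x_2 = 1.930000 - (-0.028823)×(1.930000 - 1.010000)/(-0.028823 - 0.341832)
       = 1.858459
Iteration 2:
  f(1.930000) = -0.028823
  f(1.858459) = 0.029680
  x_3 = 1.858459 - 0.029680×(1.858459 - 1.930000)/(0.029680 - (-0.028823))
       = 1.894754
Iteration 3:
  f(1.858459) = 0.029680
  f(1.894754) = 0.000606
  x_4 = 1.894754 - 0.000606×(1.894754 - 1.858459)/(0.000606 - 0.029680)
       = 1.895511
Iteration 4:
  f(1.894754) = 0.000606
  f(1.895511) = -0.000013
  x_5 = 1.895511 - (-0.000013)×(1.895511 - 1.894754)/(-0.000013 - 0.000606)
       = 1.895494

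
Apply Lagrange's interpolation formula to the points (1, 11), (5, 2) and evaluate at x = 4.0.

Lagrange interpolation formula:
P(x) = Σ yᵢ × Lᵢ(x)
where Lᵢ(x) = Π_{j≠i} (x - xⱼ)/(xᵢ - xⱼ)

L_0(4.0) = (4.0 - 5)/(1 - 5) = 0.250000
L_1(4.0) = (4.0 - 1)/(5 - 1) = 0.750000

P(4.0) = 11×L_0(4.0) + 2×L_1(4.0)
P(4.0) = 4.250000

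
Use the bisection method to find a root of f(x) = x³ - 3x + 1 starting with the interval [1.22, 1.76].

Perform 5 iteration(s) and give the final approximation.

f(x) = x³ - 3x + 1
Initial interval: [1.22, 1.76]

Iteration 1:
  c_1 = (1.220000 + 1.760000)/2 = 1.490000
  f(c_1) = f(1.490000) = -0.162051
  f(a) × f(c) ≥ 0, new interval: [1.490000, 1.760000]
Iteration 2:
  c_2 = (1.490000 + 1.760000)/2 = 1.625000
  f(c_2) = f(1.625000) = 0.416016
  f(a) × f(c) < 0, new interval: [1.490000, 1.625000]
Iteration 3:
  c_3 = (1.490000 + 1.625000)/2 = 1.557500
  f(c_3) = f(1.557500) = 0.105693
  f(a) × f(c) < 0, new interval: [1.490000, 1.557500]
Iteration 4:
  c_4 = (1.490000 + 1.557500)/2 = 1.523750
  f(c_4) = f(1.523750) = -0.033386
  f(a) × f(c) ≥ 0, new interval: [1.523750, 1.557500]
Iteration 5:
  c_5 = (1.523750 + 1.557500)/2 = 1.540625
  f(c_5) = f(1.540625) = 0.034838
  f(a) × f(c) < 0, new interval: [1.523750, 1.540625]

After 5 iteration(s), the approximation is c_5 = 1.540625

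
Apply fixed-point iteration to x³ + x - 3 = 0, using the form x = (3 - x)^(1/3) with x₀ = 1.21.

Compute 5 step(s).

Equation: x³ + x - 3 = 0
Fixed-point form: x = (3 - x)^(1/3)
x₀ = 1.21

x_1 = g(1.210000) = 1.214184
x_2 = g(1.214184) = 1.213237
x_3 = g(1.213237) = 1.213451
x_4 = g(1.213451) = 1.213403
x_5 = g(1.213403) = 1.213414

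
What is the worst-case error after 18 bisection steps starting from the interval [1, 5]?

Bisection error bound: |error| ≤ (b-a)/2^n
|error| ≤ (5 - 1)/2^18 = 4/2^18
|error| ≤ 0.0000152588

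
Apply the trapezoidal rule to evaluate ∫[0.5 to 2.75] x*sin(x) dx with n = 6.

f(x) = x*sin(x)
a = 0.5, b = 2.75, n = 6
h = (b - a)/n = 0.375000

Trapezoidal rule: (h/2)[f(x₀) + 2f(x₁) + 2f(x₂) + ... + f(xₙ)]

x_0 = 0.5000, f(x_0) = 0.239713, coefficient = 1
x_1 = 0.8750, f(x_1) = 0.671601, coefficient = 2
x_2 = 1.2500, f(x_2) = 1.186231, coefficient = 2
x_3 = 1.6250, f(x_3) = 1.622613, coefficient = 2
x_4 = 2.0000, f(x_4) = 1.818595, coefficient = 2
x_5 = 2.3750, f(x_5) = 1.647502, coefficient = 2
x_6 = 2.7500, f(x_6) = 1.049568, coefficient = 1

I ≈ (0.375000/2) × 15.182364 = 2.846693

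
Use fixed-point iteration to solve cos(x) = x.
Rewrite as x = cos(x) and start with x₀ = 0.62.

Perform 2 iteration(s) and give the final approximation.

Equation: cos(x) = x
Fixed-point form: x = cos(x)
x₀ = 0.62

x_1 = g(0.620000) = 0.813878
x_2 = g(0.813878) = 0.686684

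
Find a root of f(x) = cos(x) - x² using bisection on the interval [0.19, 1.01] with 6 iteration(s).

f(x) = cos(x) - x²
Initial interval: [0.19, 1.01]

Iteration 1:
  c_1 = (0.190000 + 1.010000)/2 = 0.600000
  f(c_1) = f(0.600000) = 0.465336
  f(a) × f(c) ≥ 0, new interval: [0.600000, 1.010000]
Iteration 2:
  c_2 = (0.600000 + 1.010000)/2 = 0.805000
  f(c_2) = f(0.805000) = 0.045086
  f(a) × f(c) ≥ 0, new interval: [0.805000, 1.010000]
Iteration 3:
  c_3 = (0.805000 + 1.010000)/2 = 0.907500
  f(c_3) = f(0.907500) = -0.207839
  f(a) × f(c) < 0, new interval: [0.805000, 0.907500]
Iteration 4:
  c_4 = (0.805000 + 0.907500)/2 = 0.856250
  f(c_4) = f(0.856250) = -0.077889
  f(a) × f(c) < 0, new interval: [0.805000, 0.856250]
Iteration 5:
  c_5 = (0.805000 + 0.856250)/2 = 0.830625
  f(c_5) = f(0.830625) = -0.015523
  f(a) × f(c) < 0, new interval: [0.805000, 0.830625]
Iteration 6:
  c_6 = (0.805000 + 0.830625)/2 = 0.817812
  f(c_6) = f(0.817812) = 0.015002
  f(a) × f(c) ≥ 0, new interval: [0.817812, 0.830625]

After 6 iteration(s), the approximation is c_6 = 0.817812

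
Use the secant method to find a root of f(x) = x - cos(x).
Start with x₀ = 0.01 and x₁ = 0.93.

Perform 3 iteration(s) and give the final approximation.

f(x) = x - cos(x)
x₀ = 0.01, x₁ = 0.93

Secant formula: x_{n+1} = x_n - f(x_n)(x_n - x_{n-1})/(f(x_n) - f(x_{n-1}))

Iteration 1:
  f(0.010000) = -0.989950
  f(0.930000) = 0.332166
  x_2 = 0.930000 - 0.332166×(0.930000 - 0.010000)/(0.332166 - (-0.989950))
       = 0.698861
Iteration 2:
  f(0.930000) = 0.332166
  f(0.698861) = -0.066715
  x_3 = 0.698861 - (-0.066715)×(0.698861 - 0.930000)/(-0.066715 - 0.332166)
       = 0.737520
Iteration 3:
  f(0.698861) = -0.066715
  f(0.737520) = -0.002619
  x_4 = 0.737520 - (-0.002619)×(0.737520 - 0.698861)/(-0.002619 - (-0.066715))
       = 0.739099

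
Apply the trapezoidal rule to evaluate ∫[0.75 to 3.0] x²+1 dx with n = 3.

f(x) = x²+1
a = 0.75, b = 3.0, n = 3
h = (b - a)/n = 0.750000

Trapezoidal rule: (h/2)[f(x₀) + 2f(x₁) + 2f(x₂) + ... + f(xₙ)]

x_0 = 0.7500, f(x_0) = 1.562500, coefficient = 1
x_1 = 1.5000, f(x_1) = 3.250000, coefficient = 2
x_2 = 2.2500, f(x_2) = 6.062500, coefficient = 2
x_3 = 3.0000, f(x_3) = 10.000000, coefficient = 1

I ≈ (0.750000/2) × 30.187500 = 11.320312
Exact value: 11.109375
Error: 0.210938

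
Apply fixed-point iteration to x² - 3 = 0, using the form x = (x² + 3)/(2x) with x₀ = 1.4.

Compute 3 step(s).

Equation: x² - 3 = 0
Fixed-point form: x = (x² + 3)/(2x)
x₀ = 1.4

x_1 = g(1.400000) = 1.771429
x_2 = g(1.771429) = 1.732488
x_3 = g(1.732488) = 1.732051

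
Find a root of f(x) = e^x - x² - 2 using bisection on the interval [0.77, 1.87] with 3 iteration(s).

f(x) = e^x - x² - 2
Initial interval: [0.77, 1.87]

Iteration 1:
  c_1 = (0.770000 + 1.870000)/2 = 1.320000
  f(c_1) = f(1.320000) = 0.001021
  f(a) × f(c) < 0, new interval: [0.770000, 1.320000]
Iteration 2:
  c_2 = (0.770000 + 1.320000)/2 = 1.045000
  f(c_2) = f(1.045000) = -0.248626
  f(a) × f(c) ≥ 0, new interval: [1.045000, 1.320000]
Iteration 3:
  c_3 = (1.045000 + 1.320000)/2 = 1.182500
  f(c_3) = f(1.182500) = -0.135786
  f(a) × f(c) ≥ 0, new interval: [1.182500, 1.320000]

After 3 iteration(s), the approximation is c_3 = 1.182500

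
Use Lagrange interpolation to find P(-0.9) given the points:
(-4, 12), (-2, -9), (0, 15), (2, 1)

Lagrange interpolation formula:
P(x) = Σ yᵢ × Lᵢ(x)
where Lᵢ(x) = Π_{j≠i} (x - xⱼ)/(xᵢ - xⱼ)

L_0(-0.9) = (-0.9 - (-2))/(-4 - (-2)) × (-0.9 - 0)/(-4 - 0) × (-0.9 - 2)/(-4 - 2) = -0.059813
L_1(-0.9) = (-0.9 - (-4))/(-2 - (-4)) × (-0.9 - 0)/(-2 - 0) × (-0.9 - 2)/(-2 - 2) = 0.505687
L_2(-0.9) = (-0.9 - (-4))/(0 - (-4)) × (-0.9 - (-2))/(0 - (-2)) × (-0.9 - 2)/(0 - 2) = 0.618063
L_3(-0.9) = (-0.9 - (-4))/(2 - (-4)) × (-0.9 - (-2))/(2 - (-2)) × (-0.9 - 0)/(2 - 0) = -0.063938

P(-0.9) = 12×L_0(-0.9) + (-9)×L_1(-0.9) + 15×L_2(-0.9) + 1×L_3(-0.9)
P(-0.9) = 3.938063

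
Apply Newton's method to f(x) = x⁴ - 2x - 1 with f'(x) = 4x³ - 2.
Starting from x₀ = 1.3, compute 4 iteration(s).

f(x) = x⁴ - 2x - 1
f'(x) = 4x³ - 2
x₀ = 1.3

Newton-Raphson formula: x_{n+1} = x_n - f(x_n)/f'(x_n)

Iteration 1:
  f(1.300000) = -0.743900
  f'(1.300000) = 6.788000
  x_1 = 1.300000 - (-0.743900)/6.788000 = 1.409590
Iteration 2:
  f(1.409590) = 0.128771
  f'(1.409590) = 9.203116
  x_2 = 1.409590 - 0.128771/9.203116 = 1.395598
Iteration 3:
  f(1.395598) = 0.002319
  f'(1.395598) = 8.872799
  x_3 = 1.395598 - 0.002319/8.872799 = 1.395337
Iteration 4:
  f(1.395337) = 0.000001
  f'(1.395337) = 8.866693
  x_4 = 1.395337 - 0.000001/8.866693 = 1.395337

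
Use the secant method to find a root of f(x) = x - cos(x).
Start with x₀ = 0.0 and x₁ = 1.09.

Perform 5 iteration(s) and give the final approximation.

f(x) = x - cos(x)
x₀ = 0.0, x₁ = 1.09

Secant formula: x_{n+1} = x_n - f(x_n)(x_n - x_{n-1})/(f(x_n) - f(x_{n-1}))

Iteration 1:
  f(0.000000) = -1.000000
  f(1.090000) = 0.627515
  x_2 = 1.090000 - 0.627515×(1.090000 - 0.000000)/(0.627515 - (-1.000000))
       = 0.669733
Iteration 2:
  f(1.090000) = 0.627515
  f(0.669733) = -0.114255
  x_3 = 0.669733 - (-0.114255)×(0.669733 - 1.090000)/(-0.114255 - 0.627515)
       = 0.734467
Iteration 3:
  f(0.669733) = -0.114255
  f(0.734467) = -0.007722
  x_4 = 0.734467 - (-0.007722)×(0.734467 - 0.669733)/(-0.007722 - (-0.114255))
       = 0.739159
Iteration 4:
  f(0.734467) = -0.007722
  f(0.739159) = 0.000123
  x_5 = 0.739159 - 0.000123×(0.739159 - 0.734467)/(0.000123 - (-0.007722))
       = 0.739085
Iteration 5:
  f(0.739159) = 0.000123
  f(0.739085) = 0.000000
  x_6 = 0.739085 - 0.000000×(0.739085 - 0.739159)/(0.000000 - 0.000123)
       = 0.739085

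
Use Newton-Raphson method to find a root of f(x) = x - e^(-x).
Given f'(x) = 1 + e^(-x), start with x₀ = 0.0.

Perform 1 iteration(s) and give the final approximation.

f(x) = x - e^(-x)
f'(x) = 1 + e^(-x)
x₀ = 0.0

Newton-Raphson formula: x_{n+1} = x_n - f(x_n)/f'(x_n)

Iteration 1:
  f(0.000000) = -1.000000
  f'(0.000000) = 2.000000
  x_1 = 0.000000 - (-1.000000)/2.000000 = 0.500000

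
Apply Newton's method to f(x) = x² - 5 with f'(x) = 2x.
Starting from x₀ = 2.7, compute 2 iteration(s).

f(x) = x² - 5
f'(x) = 2x
x₀ = 2.7

Newton-Raphson formula: x_{n+1} = x_n - f(x_n)/f'(x_n)

Iteration 1:
  f(2.700000) = 2.290000
  f'(2.700000) = 5.400000
  x_1 = 2.700000 - 2.290000/5.400000 = 2.275926
Iteration 2:
  f(2.275926) = 0.179839
  f'(2.275926) = 4.551852
  x_2 = 2.275926 - 0.179839/4.551852 = 2.236417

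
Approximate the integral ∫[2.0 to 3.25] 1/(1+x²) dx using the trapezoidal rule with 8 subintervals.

f(x) = 1/(1+x²)
a = 2.0, b = 3.25, n = 8
h = (b - a)/n = 0.156250

Trapezoidal rule: (h/2)[f(x₀) + 2f(x₁) + 2f(x₂) + ... + f(xₙ)]

x_0 = 2.0000, f(x_0) = 0.200000, coefficient = 1
x_1 = 2.1562, f(x_1) = 0.177010, coefficient = 2
x_2 = 2.3125, f(x_2) = 0.157538, coefficient = 2
x_3 = 2.4688, f(x_3) = 0.140950, coefficient = 2
x_4 = 2.6250, f(x_4) = 0.126733, coefficient = 2
x_5 = 2.7812, f(x_5) = 0.114477, coefficient = 2
x_6 = 2.9375, f(x_6) = 0.103854, coefficient = 2
x_7 = 3.0938, f(x_7) = 0.094596, coefficient = 2
x_8 = 3.2500, f(x_8) = 0.086486, coefficient = 1

I ≈ (0.156250/2) × 2.116802 = 0.165375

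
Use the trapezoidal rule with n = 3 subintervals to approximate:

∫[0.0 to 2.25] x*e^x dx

f(x) = x*e^x
a = 0.0, b = 2.25, n = 3
h = (b - a)/n = 0.750000

Trapezoidal rule: (h/2)[f(x₀) + 2f(x₁) + 2f(x₂) + ... + f(xₙ)]

x_0 = 0.0000, f(x_0) = 0.000000, coefficient = 1
x_1 = 0.7500, f(x_1) = 1.587750, coefficient = 2
x_2 = 1.5000, f(x_2) = 6.722534, coefficient = 2
x_3 = 2.2500, f(x_3) = 21.347406, coefficient = 1

I ≈ (0.750000/2) × 37.967973 = 14.237990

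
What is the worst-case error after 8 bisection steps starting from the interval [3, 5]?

Bisection error bound: |error| ≤ (b-a)/2^n
|error| ≤ (5 - 3)/2^8 = 2/2^8
|error| ≤ 0.0078125000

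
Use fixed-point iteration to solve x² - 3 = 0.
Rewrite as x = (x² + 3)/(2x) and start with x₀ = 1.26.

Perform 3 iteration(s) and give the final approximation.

Equation: x² - 3 = 0
Fixed-point form: x = (x² + 3)/(2x)
x₀ = 1.26

x_1 = g(1.260000) = 1.820476
x_2 = g(1.820476) = 1.734198
x_3 = g(1.734198) = 1.732052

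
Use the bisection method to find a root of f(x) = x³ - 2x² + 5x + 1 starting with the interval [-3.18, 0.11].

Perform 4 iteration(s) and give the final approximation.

f(x) = x³ - 2x² + 5x + 1
Initial interval: [-3.18, 0.11]

Iteration 1:
  c_1 = (-3.180000 + 0.110000)/2 = -1.535000
  f(c_1) = f(-1.535000) = -15.004255
  f(a) × f(c) ≥ 0, new interval: [-1.535000, 0.110000]
Iteration 2:
  c_2 = (-1.535000 + 0.110000)/2 = -0.712500
  f(c_2) = f(-0.712500) = -3.939518
  f(a) × f(c) ≥ 0, new interval: [-0.712500, 0.110000]
Iteration 3:
  c_3 = (-0.712500 + 0.110000)/2 = -0.301250
  f(c_3) = f(-0.301250) = -0.715092
  f(a) × f(c) ≥ 0, new interval: [-0.301250, 0.110000]
Iteration 4:
  c_4 = (-0.301250 + 0.110000)/2 = -0.095625
  f(c_4) = f(-0.095625) = 0.502712
  f(a) × f(c) < 0, new interval: [-0.301250, -0.095625]

After 4 iteration(s), the approximation is c_4 = -0.095625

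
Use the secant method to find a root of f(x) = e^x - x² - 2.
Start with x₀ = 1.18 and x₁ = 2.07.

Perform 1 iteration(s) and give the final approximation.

f(x) = e^x - x² - 2
x₀ = 1.18, x₁ = 2.07

Secant formula: x_{n+1} = x_n - f(x_n)(x_n - x_{n-1})/(f(x_n) - f(x_{n-1}))

Iteration 1:
  f(1.180000) = -0.138026
  f(2.070000) = 1.639923
  x_2 = 2.070000 - 1.639923×(2.070000 - 1.180000)/(1.639923 - (-0.138026))
       = 1.249093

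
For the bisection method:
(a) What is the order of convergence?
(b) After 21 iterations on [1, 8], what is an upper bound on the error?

(a) Bisection has linear (order 1) convergence; the error is halved each step.

(b) Error bound = (b-a)/2^n = (8 - 1)/2^{21}
    = 7/2^{21}

(a) 1 (linear); (b) error ≤ 3.34e-06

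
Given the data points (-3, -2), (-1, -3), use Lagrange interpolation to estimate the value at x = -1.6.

Lagrange interpolation formula:
P(x) = Σ yᵢ × Lᵢ(x)
where Lᵢ(x) = Π_{j≠i} (x - xⱼ)/(xᵢ - xⱼ)

L_0(-1.6) = (-1.6 - (-1))/(-3 - (-1)) = 0.300000
L_1(-1.6) = (-1.6 - (-3))/(-1 - (-3)) = 0.700000

P(-1.6) = (-2)×L_0(-1.6) + (-3)×L_1(-1.6)
P(-1.6) = -2.700000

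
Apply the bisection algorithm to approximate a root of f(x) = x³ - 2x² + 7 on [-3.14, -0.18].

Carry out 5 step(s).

f(x) = x³ - 2x² + 7
Initial interval: [-3.14, -0.18]

Iteration 1:
  c_1 = (-3.140000 + (-0.180000))/2 = -1.660000
  f(c_1) = f(-1.660000) = -3.085496
  f(a) × f(c) ≥ 0, new interval: [-1.660000, -0.180000]
Iteration 2:
  c_2 = (-1.660000 + (-0.180000))/2 = -0.920000
  f(c_2) = f(-0.920000) = 4.528512
  f(a) × f(c) < 0, new interval: [-1.660000, -0.920000]
Iteration 3:
  c_3 = (-1.660000 + (-0.920000))/2 = -1.290000
  f(c_3) = f(-1.290000) = 1.525111
  f(a) × f(c) < 0, new interval: [-1.660000, -1.290000]
Iteration 4:
  c_4 = (-1.660000 + (-1.290000))/2 = -1.475000
  f(c_4) = f(-1.475000) = -0.560297
  f(a) × f(c) ≥ 0, new interval: [-1.475000, -1.290000]
Iteration 5:
  c_5 = (-1.475000 + (-1.290000))/2 = -1.382500
  f(c_5) = f(-1.382500) = 0.535007
  f(a) × f(c) < 0, new interval: [-1.475000, -1.382500]

After 5 iteration(s), the approximation is c_5 = -1.382500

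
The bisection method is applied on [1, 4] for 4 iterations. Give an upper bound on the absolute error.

Bisection error bound: |error| ≤ (b-a)/2^n
|error| ≤ (4 - 1)/2^4 = 3/2^4
|error| ≤ 0.1875000000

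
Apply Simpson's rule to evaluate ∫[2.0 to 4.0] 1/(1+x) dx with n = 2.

f(x) = 1/(1+x)
a = 2.0, b = 4.0, n = 2
h = (b - a)/n = 1.000000

Simpson's rule: (h/3)[f(x₀) + 4f(x₁) + 2f(x₂) + ... + f(xₙ)]

x_0 = 2.0000, f(x_0) = 0.333333, coefficient = 1
x_1 = 3.0000, f(x_1) = 0.250000, coefficient = 4
x_2 = 4.0000, f(x_2) = 0.200000, coefficient = 1

I ≈ (1.000000/3) × 1.533333 = 0.511111
Exact value: 0.510826
Error: 0.000285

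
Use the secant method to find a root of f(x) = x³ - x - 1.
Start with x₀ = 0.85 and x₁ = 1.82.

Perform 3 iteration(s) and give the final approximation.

f(x) = x³ - x - 1
x₀ = 0.85, x₁ = 1.82

Secant formula: x_{n+1} = x_n - f(x_n)(x_n - x_{n-1})/(f(x_n) - f(x_{n-1}))

Iteration 1:
  f(0.850000) = -1.235875
  f(1.820000) = 3.208568
  x_2 = 1.820000 - 3.208568×(1.820000 - 0.850000)/(3.208568 - (-1.235875))
       = 1.119730
Iteration 2:
  f(1.820000) = 3.208568
  f(1.119730) = -0.715818
  x_3 = 1.119730 - (-0.715818)×(1.119730 - 1.820000)/(-0.715818 - 3.208568)
       = 1.247461
Iteration 3:
  f(1.119730) = -0.715818
  f(1.247461) = -0.306214
  x_4 = 1.247461 - (-0.306214)×(1.247461 - 1.119730)/(-0.306214 - (-0.715818))
       = 1.342951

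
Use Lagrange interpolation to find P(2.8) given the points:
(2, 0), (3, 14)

Lagrange interpolation formula:
P(x) = Σ yᵢ × Lᵢ(x)
where Lᵢ(x) = Π_{j≠i} (x - xⱼ)/(xᵢ - xⱼ)

L_0(2.8) = (2.8 - 3)/(2 - 3) = 0.200000
L_1(2.8) = (2.8 - 2)/(3 - 2) = 0.800000

P(2.8) = 0×L_0(2.8) + 14×L_1(2.8)
P(2.8) = 11.200000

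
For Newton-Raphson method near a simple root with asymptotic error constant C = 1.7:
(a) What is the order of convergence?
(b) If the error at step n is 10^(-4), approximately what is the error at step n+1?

(a) Newton-Raphson has quadratic (order 2) convergence near simple roots.
    This means |e_{n+1}| ≈ C|e_n|².

(b) With |e_n| = 10^(-4) and C = 1.7:
    |e_{n+1}| ≈ 1.7 × (10^(-4))² = 1.7 × 10^(-8)

(a) 2 (quadratic); (b) |e_{n+1}| ≈ 1.700e-08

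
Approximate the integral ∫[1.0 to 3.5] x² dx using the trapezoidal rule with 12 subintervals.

f(x) = x²
a = 1.0, b = 3.5, n = 12
h = (b - a)/n = 0.208333

Trapezoidal rule: (h/2)[f(x₀) + 2f(x₁) + 2f(x₂) + ... + f(xₙ)]

x_0 = 1.0000, f(x_0) = 1.000000, coefficient = 1
x_1 = 1.2083, f(x_1) = 1.460069, coefficient = 2
x_2 = 1.4167, f(x_2) = 2.006944, coefficient = 2
x_3 = 1.6250, f(x_3) = 2.640625, coefficient = 2
x_4 = 1.8333, f(x_4) = 3.361111, coefficient = 2
x_5 = 2.0417, f(x_5) = 4.168403, coefficient = 2
x_6 = 2.2500, f(x_6) = 5.062500, coefficient = 2
x_7 = 2.4583, f(x_7) = 6.043403, coefficient = 2
x_8 = 2.6667, f(x_8) = 7.111111, coefficient = 2
x_9 = 2.8750, f(x_9) = 8.265625, coefficient = 2
x_10 = 3.0833, f(x_10) = 9.506944, coefficient = 2
x_11 = 3.2917, f(x_11) = 10.835069, coefficient = 2
x_12 = 3.5000, f(x_12) = 12.250000, coefficient = 1

I ≈ (0.208333/2) × 134.173611 = 13.976418
Exact value: 13.958333
Error: 0.018084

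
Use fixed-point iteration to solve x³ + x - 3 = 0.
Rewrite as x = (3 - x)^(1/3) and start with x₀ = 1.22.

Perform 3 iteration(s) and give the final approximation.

Equation: x³ + x - 3 = 0
Fixed-point form: x = (3 - x)^(1/3)
x₀ = 1.22

x_1 = g(1.220000) = 1.211918
x_2 = g(1.211918) = 1.213750
x_3 = g(1.213750) = 1.213335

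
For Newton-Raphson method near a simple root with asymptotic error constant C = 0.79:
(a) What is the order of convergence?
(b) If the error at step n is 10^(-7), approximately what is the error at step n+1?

(a) Newton-Raphson has quadratic (order 2) convergence near simple roots.
    This means |e_{n+1}| ≈ C|e_n|².

(b) With |e_n| = 10^(-7) and C = 0.79:
    |e_{n+1}| ≈ 0.79 × (10^(-7))² = 0.79 × 10^(-14)

(a) 2 (quadratic); (b) |e_{n+1}| ≈ 7.900e-15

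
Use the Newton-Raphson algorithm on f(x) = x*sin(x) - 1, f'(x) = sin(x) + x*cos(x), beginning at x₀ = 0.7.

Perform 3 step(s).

f(x) = x*sin(x) - 1
f'(x) = sin(x) + x*cos(x)
x₀ = 0.7

Newton-Raphson formula: x_{n+1} = x_n - f(x_n)/f'(x_n)

Iteration 1:
  f(0.700000) = -0.549048
  f'(0.700000) = 1.179607
  x_1 = 0.700000 - (-0.549048)/1.179607 = 1.165450
Iteration 2:
  f(1.165450) = 0.071008
  f'(1.165450) = 1.378546
  x_2 = 1.165450 - 0.071008/1.378546 = 1.113940
Iteration 3:
  f(1.113940) = -0.000301
  f'(1.113940) = 1.388835
  x_3 = 1.113940 - (-0.000301)/1.388835 = 1.114157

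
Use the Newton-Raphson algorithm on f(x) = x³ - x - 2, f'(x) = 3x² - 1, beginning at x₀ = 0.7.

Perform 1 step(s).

f(x) = x³ - x - 2
f'(x) = 3x² - 1
x₀ = 0.7

Newton-Raphson formula: x_{n+1} = x_n - f(x_n)/f'(x_n)

Iteration 1:
  f(0.700000) = -2.357000
  f'(0.700000) = 0.470000
  x_1 = 0.700000 - (-2.357000)/0.470000 = 5.714894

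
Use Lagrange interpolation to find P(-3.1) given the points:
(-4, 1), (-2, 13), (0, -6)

Lagrange interpolation formula:
P(x) = Σ yᵢ × Lᵢ(x)
where Lᵢ(x) = Π_{j≠i} (x - xⱼ)/(xᵢ - xⱼ)

L_0(-3.1) = (-3.1 - (-2))/(-4 - (-2)) × (-3.1 - 0)/(-4 - 0) = 0.426250
L_1(-3.1) = (-3.1 - (-4))/(-2 - (-4)) × (-3.1 - 0)/(-2 - 0) = 0.697500
L_2(-3.1) = (-3.1 - (-4))/(0 - (-4)) × (-3.1 - (-2))/(0 - (-2)) = -0.123750

P(-3.1) = 1×L_0(-3.1) + 13×L_1(-3.1) + (-6)×L_2(-3.1)
P(-3.1) = 10.236250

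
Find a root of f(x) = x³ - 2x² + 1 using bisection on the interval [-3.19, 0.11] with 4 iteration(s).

f(x) = x³ - 2x² + 1
Initial interval: [-3.19, 0.11]

Iteration 1:
  c_1 = (-3.190000 + 0.110000)/2 = -1.540000
  f(c_1) = f(-1.540000) = -7.395464
  f(a) × f(c) ≥ 0, new interval: [-1.540000, 0.110000]
Iteration 2:
  c_2 = (-1.540000 + 0.110000)/2 = -0.715000
  f(c_2) = f(-0.715000) = -0.387976
  f(a) × f(c) ≥ 0, new interval: [-0.715000, 0.110000]
Iteration 3:
  c_3 = (-0.715000 + 0.110000)/2 = -0.302500
  f(c_3) = f(-0.302500) = 0.789307
  f(a) × f(c) < 0, new interval: [-0.715000, -0.302500]
Iteration 4:
  c_4 = (-0.715000 + (-0.302500))/2 = -0.508750
  f(c_4) = f(-0.508750) = 0.350669
  f(a) × f(c) < 0, new interval: [-0.715000, -0.508750]

After 4 iteration(s), the approximation is c_4 = -0.508750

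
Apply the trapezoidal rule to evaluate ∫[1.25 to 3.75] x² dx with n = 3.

f(x) = x²
a = 1.25, b = 3.75, n = 3
h = (b - a)/n = 0.833333

Trapezoidal rule: (h/2)[f(x₀) + 2f(x₁) + 2f(x₂) + ... + f(xₙ)]

x_0 = 1.2500, f(x_0) = 1.562500, coefficient = 1
x_1 = 2.0833, f(x_1) = 4.340278, coefficient = 2
x_2 = 2.9167, f(x_2) = 8.506944, coefficient = 2
x_3 = 3.7500, f(x_3) = 14.062500, coefficient = 1

I ≈ (0.833333/2) × 41.319444 = 17.216435
Exact value: 16.927083
Error: 0.289352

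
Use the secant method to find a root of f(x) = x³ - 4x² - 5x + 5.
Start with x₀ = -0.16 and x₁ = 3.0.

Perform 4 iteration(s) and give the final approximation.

f(x) = x³ - 4x² - 5x + 5
x₀ = -0.16, x₁ = 3.0

Secant formula: x_{n+1} = x_n - f(x_n)(x_n - x_{n-1})/(f(x_n) - f(x_{n-1}))

Iteration 1:
  f(-0.160000) = 5.693504
  f(3.000000) = -19.000000
  x_2 = 3.000000 - (-19.000000)×(3.000000 - (-0.160000))/(-19.000000 - 5.693504)
       = 0.568591
Iteration 2:
  f(3.000000) = -19.000000
  f(0.568591) = 1.047682
  x_3 = 0.568591 - 1.047682×(0.568591 - 3.000000)/(1.047682 - (-19.000000))
       = 0.695656
Iteration 3:
  f(0.568591) = 1.047682
  f(0.695656) = -0.077371
  x_4 = 0.695656 - (-0.077371)×(0.695656 - 0.568591)/(-0.077371 - 1.047682)
       = 0.686917
Iteration 4:
  f(0.695656) = -0.077371
  f(0.686917) = 0.002118
  x_5 = 0.686917 - 0.002118×(0.686917 - 0.695656)/(0.002118 - (-0.077371))
       = 0.687150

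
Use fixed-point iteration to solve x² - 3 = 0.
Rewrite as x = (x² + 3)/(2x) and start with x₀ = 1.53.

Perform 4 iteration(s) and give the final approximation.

Equation: x² - 3 = 0
Fixed-point form: x = (x² + 3)/(2x)
x₀ = 1.53

x_1 = g(1.530000) = 1.745392
x_2 = g(1.745392) = 1.732102
x_3 = g(1.732102) = 1.732051
x_4 = g(1.732051) = 1.732051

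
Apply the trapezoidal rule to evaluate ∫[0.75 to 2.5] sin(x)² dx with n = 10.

f(x) = sin(x)²
a = 0.75, b = 2.5, n = 10
h = (b - a)/n = 0.175000

Trapezoidal rule: (h/2)[f(x₀) + 2f(x₁) + 2f(x₂) + ... + f(xₙ)]

x_0 = 0.7500, f(x_0) = 0.464631, coefficient = 1
x_1 = 0.9250, f(x_1) = 0.637795, coefficient = 2
x_2 = 1.1000, f(x_2) = 0.794251, coefficient = 2
x_3 = 1.2750, f(x_3) = 0.915027, coefficient = 2
x_4 = 1.4500, f(x_4) = 0.985479, coefficient = 2
x_5 = 1.6250, f(x_5) = 0.997065, coefficient = 2
x_6 = 1.8000, f(x_6) = 0.948379, coefficient = 2
x_7 = 1.9750, f(x_7) = 0.845326, coefficient = 2
x_8 = 2.1500, f(x_8) = 0.700400, coefficient = 2
x_9 = 2.3250, f(x_9) = 0.531174, coefficient = 2
x_10 = 2.5000, f(x_10) = 0.358169, coefficient = 1

I ≈ (0.175000/2) × 15.532590 = 1.359102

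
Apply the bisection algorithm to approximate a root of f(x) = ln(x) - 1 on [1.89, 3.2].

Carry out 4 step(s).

f(x) = ln(x) - 1
Initial interval: [1.89, 3.2]

Iteration 1:
  c_1 = (1.890000 + 3.200000)/2 = 2.545000
  f(c_1) = f(2.545000) = -0.065869
  f(a) × f(c) ≥ 0, new interval: [2.545000, 3.200000]
Iteration 2:
  c_2 = (2.545000 + 3.200000)/2 = 2.872500
  f(c_2) = f(2.872500) = 0.055183
  f(a) × f(c) < 0, new interval: [2.545000, 2.872500]
Iteration 3:
  c_3 = (2.545000 + 2.872500)/2 = 2.708750
  f(c_3) = f(2.708750) = -0.003513
  f(a) × f(c) ≥ 0, new interval: [2.708750, 2.872500]
Iteration 4:
  c_4 = (2.708750 + 2.872500)/2 = 2.790625
  f(c_4) = f(2.790625) = 0.026266
  f(a) × f(c) < 0, new interval: [2.708750, 2.790625]

After 4 iteration(s), the approximation is c_4 = 2.790625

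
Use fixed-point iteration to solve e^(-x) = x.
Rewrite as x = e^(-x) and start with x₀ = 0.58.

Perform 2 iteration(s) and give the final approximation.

Equation: e^(-x) = x
Fixed-point form: x = e^(-x)
x₀ = 0.58

x_1 = g(0.580000) = 0.559898
x_2 = g(0.559898) = 0.571267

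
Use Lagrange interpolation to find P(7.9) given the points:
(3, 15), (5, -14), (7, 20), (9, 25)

Lagrange interpolation formula:
P(x) = Σ yᵢ × Lᵢ(x)
where Lᵢ(x) = Π_{j≠i} (x - xⱼ)/(xᵢ - xⱼ)

L_0(7.9) = (7.9 - 5)/(3 - 5) × (7.9 - 7)/(3 - 7) × (7.9 - 9)/(3 - 9) = 0.059813
L_1(7.9) = (7.9 - 3)/(5 - 3) × (7.9 - 7)/(5 - 7) × (7.9 - 9)/(5 - 9) = -0.303188
L_2(7.9) = (7.9 - 3)/(7 - 3) × (7.9 - 5)/(7 - 5) × (7.9 - 9)/(7 - 9) = 0.976937
L_3(7.9) = (7.9 - 3)/(9 - 3) × (7.9 - 5)/(9 - 5) × (7.9 - 7)/(9 - 7) = 0.266438

P(7.9) = 15×L_0(7.9) + (-14)×L_1(7.9) + 20×L_2(7.9) + 25×L_3(7.9)
P(7.9) = 31.341500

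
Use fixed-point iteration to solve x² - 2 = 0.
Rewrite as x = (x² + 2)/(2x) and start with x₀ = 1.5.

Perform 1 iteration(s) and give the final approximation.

Equation: x² - 2 = 0
Fixed-point form: x = (x² + 2)/(2x)
x₀ = 1.5

x_1 = g(1.500000) = 1.416667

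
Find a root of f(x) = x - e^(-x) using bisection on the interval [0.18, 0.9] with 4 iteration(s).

f(x) = x - e^(-x)
Initial interval: [0.18, 0.9]

Iteration 1:
  c_1 = (0.180000 + 0.900000)/2 = 0.540000
  f(c_1) = f(0.540000) = -0.042748
  f(a) × f(c) ≥ 0, new interval: [0.540000, 0.900000]
Iteration 2:
  c_2 = (0.540000 + 0.900000)/2 = 0.720000
  f(c_2) = f(0.720000) = 0.233248
  f(a) × f(c) < 0, new interval: [0.540000, 0.720000]
Iteration 3:
  c_3 = (0.540000 + 0.720000)/2 = 0.630000
  f(c_3) = f(0.630000) = 0.097408
  f(a) × f(c) < 0, new interval: [0.540000, 0.630000]
Iteration 4:
  c_4 = (0.540000 + 0.630000)/2 = 0.585000
  f(c_4) = f(0.585000) = 0.027894
  f(a) × f(c) < 0, new interval: [0.540000, 0.585000]

After 4 iteration(s), the approximation is c_4 = 0.585000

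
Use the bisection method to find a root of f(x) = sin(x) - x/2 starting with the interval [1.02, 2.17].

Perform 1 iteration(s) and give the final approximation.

f(x) = sin(x) - x/2
Initial interval: [1.02, 2.17]

Iteration 1:
  c_1 = (1.020000 + 2.170000)/2 = 1.595000
  f(c_1) = f(1.595000) = 0.202207
  f(a) × f(c) ≥ 0, new interval: [1.595000, 2.170000]

After 1 iteration(s), the approximation is c_1 = 1.595000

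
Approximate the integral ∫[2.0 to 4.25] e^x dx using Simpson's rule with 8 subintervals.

f(x) = e^x
a = 2.0, b = 4.25, n = 8
h = (b - a)/n = 0.281250

Simpson's rule: (h/3)[f(x₀) + 4f(x₁) + 2f(x₂) + ... + f(xₙ)]

x_0 = 2.0000, f(x_0) = 7.389056, coefficient = 1
x_1 = 2.2812, f(x_1) = 9.788909, coefficient = 4
x_2 = 2.5625, f(x_2) = 12.968197, coefficient = 2
x_3 = 2.8438, f(x_3) = 17.180070, coefficient = 4
x_4 = 3.1250, f(x_4) = 22.759895, coefficient = 2
x_5 = 3.4062, f(x_5) = 30.151962, coefficient = 4
x_6 = 3.6875, f(x_6) = 39.944860, coefficient = 2
x_7 = 3.9688, f(x_7) = 52.918342, coefficient = 4
x_8 = 4.2500, f(x_8) = 70.105412, coefficient = 1

I ≈ (0.281250/3) × 668.997504 = 62.718516
Exact value: 62.716356
Error: 0.002160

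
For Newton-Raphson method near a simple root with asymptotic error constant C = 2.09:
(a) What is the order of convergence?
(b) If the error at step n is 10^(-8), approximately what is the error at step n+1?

(a) Newton-Raphson has quadratic (order 2) convergence near simple roots.
    This means |e_{n+1}| ≈ C|e_n|².

(b) With |e_n| = 10^(-8) and C = 2.09:
    |e_{n+1}| ≈ 2.09 × (10^(-8))² = 2.09 × 10^(-16)

(a) 2 (quadratic); (b) |e_{n+1}| ≈ 2.090e-16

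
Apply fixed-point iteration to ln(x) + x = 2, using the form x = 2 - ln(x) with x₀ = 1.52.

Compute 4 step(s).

Equation: ln(x) + x = 2
Fixed-point form: x = 2 - ln(x)
x₀ = 1.52

x_1 = g(1.520000) = 1.581290
x_2 = g(1.581290) = 1.541759
x_3 = g(1.541759) = 1.567076
x_4 = g(1.567076) = 1.550789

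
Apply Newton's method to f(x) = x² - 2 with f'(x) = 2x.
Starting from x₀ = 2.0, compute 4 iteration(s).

f(x) = x² - 2
f'(x) = 2x
x₀ = 2.0

Newton-Raphson formula: x_{n+1} = x_n - f(x_n)/f'(x_n)

Iteration 1:
  f(2.000000) = 2.000000
  f'(2.000000) = 4.000000
  x_1 = 2.000000 - 2.000000/4.000000 = 1.500000
Iteration 2:
  f(1.500000) = 0.250000
  f'(1.500000) = 3.000000
  x_2 = 1.500000 - 0.250000/3.000000 = 1.416667
Iteration 3:
  f(1.416667) = 0.006944
  f'(1.416667) = 2.833333
  x_3 = 1.416667 - 0.006944/2.833333 = 1.414216
Iteration 4:
  f(1.414216) = 0.000006
  f'(1.414216) = 2.828431
  x_4 = 1.414216 - 0.000006/2.828431 = 1.414214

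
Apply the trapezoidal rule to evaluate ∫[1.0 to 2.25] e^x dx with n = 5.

f(x) = e^x
a = 1.0, b = 2.25, n = 5
h = (b - a)/n = 0.250000

Trapezoidal rule: (h/2)[f(x₀) + 2f(x₁) + 2f(x₂) + ... + f(xₙ)]

x_0 = 1.0000, f(x_0) = 2.718282, coefficient = 1
x_1 = 1.2500, f(x_1) = 3.490343, coefficient = 2
x_2 = 1.5000, f(x_2) = 4.481689, coefficient = 2
x_3 = 1.7500, f(x_3) = 5.754603, coefficient = 2
x_4 = 2.0000, f(x_4) = 7.389056, coefficient = 2
x_5 = 2.2500, f(x_5) = 9.487736, coefficient = 1

I ≈ (0.250000/2) × 54.437399 = 6.804675
Exact value: 6.769454
Error: 0.035221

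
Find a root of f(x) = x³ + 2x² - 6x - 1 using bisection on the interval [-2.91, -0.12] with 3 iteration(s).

f(x) = x³ + 2x² - 6x - 1
Initial interval: [-2.91, -0.12]

Iteration 1:
  c_1 = (-2.910000 + (-0.120000))/2 = -1.515000
  f(c_1) = f(-1.515000) = 9.203184
  f(a) × f(c) ≥ 0, new interval: [-1.515000, -0.120000]
Iteration 2:
  c_2 = (-1.515000 + (-0.120000))/2 = -0.817500
  f(c_2) = f(-0.817500) = 4.695272
  f(a) × f(c) ≥ 0, new interval: [-0.817500, -0.120000]
Iteration 3:
  c_3 = (-0.817500 + (-0.120000))/2 = -0.468750
  f(c_3) = f(-0.468750) = 2.148956
  f(a) × f(c) ≥ 0, new interval: [-0.468750, -0.120000]

After 3 iteration(s), the approximation is c_3 = -0.468750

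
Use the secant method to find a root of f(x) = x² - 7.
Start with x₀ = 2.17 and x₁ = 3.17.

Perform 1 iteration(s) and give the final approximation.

f(x) = x² - 7
x₀ = 2.17, x₁ = 3.17

Secant formula: x_{n+1} = x_n - f(x_n)(x_n - x_{n-1})/(f(x_n) - f(x_{n-1}))

Iteration 1:
  f(2.170000) = -2.291100
  f(3.170000) = 3.048900
  x_2 = 3.170000 - 3.048900×(3.170000 - 2.170000)/(3.048900 - (-2.291100))
       = 2.599045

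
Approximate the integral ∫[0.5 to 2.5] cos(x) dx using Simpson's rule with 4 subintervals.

f(x) = cos(x)
a = 0.5, b = 2.5, n = 4
h = (b - a)/n = 0.500000

Simpson's rule: (h/3)[f(x₀) + 4f(x₁) + 2f(x₂) + ... + f(xₙ)]

x_0 = 0.5000, f(x_0) = 0.877583, coefficient = 1
x_1 = 1.0000, f(x_1) = 0.540302, coefficient = 4
x_2 = 1.5000, f(x_2) = 0.070737, coefficient = 2
x_3 = 2.0000, f(x_3) = -0.416147, coefficient = 4
x_4 = 2.5000, f(x_4) = -0.801144, coefficient = 1

I ≈ (0.500000/3) × 0.714535 = 0.119089
Exact value: 0.119047
Error: 0.000043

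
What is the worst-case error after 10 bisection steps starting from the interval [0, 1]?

Bisection error bound: |error| ≤ (b-a)/2^n
|error| ≤ (1 - 0)/2^10 = 1/2^10
|error| ≤ 0.0009765625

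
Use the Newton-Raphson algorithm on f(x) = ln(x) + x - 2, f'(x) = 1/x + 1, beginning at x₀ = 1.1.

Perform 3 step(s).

f(x) = ln(x) + x - 2
f'(x) = 1/x + 1
x₀ = 1.1

Newton-Raphson formula: x_{n+1} = x_n - f(x_n)/f'(x_n)

Iteration 1:
  f(1.100000) = -0.804690
  f'(1.100000) = 1.909091
  x_1 = 1.100000 - (-0.804690)/1.909091 = 1.521504
Iteration 2:
  f(1.521504) = -0.058796
  f'(1.521504) = 1.657244
  x_2 = 1.521504 - (-0.058796)/1.657244 = 1.556983
Iteration 3:
  f(1.556983) = -0.000268
  f'(1.556983) = 1.642268
  x_3 = 1.556983 - (-0.000268)/1.642268 = 1.557146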